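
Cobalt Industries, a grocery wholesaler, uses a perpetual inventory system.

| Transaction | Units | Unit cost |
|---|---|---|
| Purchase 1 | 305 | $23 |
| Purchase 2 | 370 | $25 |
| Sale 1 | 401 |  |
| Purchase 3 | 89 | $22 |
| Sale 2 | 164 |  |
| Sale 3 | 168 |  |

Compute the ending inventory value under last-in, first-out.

Sale 1 (401) [LIFO — newest first]: 370 @ $25 + 31 @ $23 = $9,963
Sale 2 (164) [LIFO — newest first]: 89 @ $22 + 75 @ $23 = $3,683
Sale 3 (168) [LIFO — newest first]: 168 @ $23 = $3,864
Total COGS = $9,963 + $3,683 + $3,864 = $17,510
Ending inventory: 31 @ $23 = $713
Check: goods available $18,223 = COGS $17,510 + ending $713

Ending inventory = $713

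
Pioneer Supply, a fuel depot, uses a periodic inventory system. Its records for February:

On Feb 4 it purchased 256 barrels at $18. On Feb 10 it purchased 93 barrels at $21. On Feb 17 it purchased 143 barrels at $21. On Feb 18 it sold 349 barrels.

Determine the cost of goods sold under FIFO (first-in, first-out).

COGS = $6,561

Feb 18, 349 sold [FIFO — oldest first]: 256 @ $18 + 93 @ $21 = $6,561
Ending inventory: 143 @ $21 = $3,003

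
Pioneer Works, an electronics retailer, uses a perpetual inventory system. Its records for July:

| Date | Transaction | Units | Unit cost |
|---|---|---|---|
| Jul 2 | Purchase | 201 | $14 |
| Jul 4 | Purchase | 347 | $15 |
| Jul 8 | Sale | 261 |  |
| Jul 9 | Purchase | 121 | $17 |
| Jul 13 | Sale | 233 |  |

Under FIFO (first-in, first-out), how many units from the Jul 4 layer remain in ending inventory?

Jul 8, 261 sold [FIFO — oldest first]: 201 @ $14 + 60 @ $15 = $3,714
Jul 13, 233 sold [FIFO — oldest first]: 233 @ $15 = $3,495
Total COGS = $3,714 + $3,495 = $7,209
Ending inventory: 54 @ $15 + 121 @ $17 = $2,867
Check: goods available $10,076 = COGS $7,209 + ending $2,867

54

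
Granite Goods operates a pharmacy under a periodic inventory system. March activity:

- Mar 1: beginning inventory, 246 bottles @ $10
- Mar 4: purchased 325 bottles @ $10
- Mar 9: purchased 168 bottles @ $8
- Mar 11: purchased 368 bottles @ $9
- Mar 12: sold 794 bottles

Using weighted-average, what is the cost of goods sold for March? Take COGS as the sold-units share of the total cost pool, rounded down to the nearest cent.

COGS = $7,435.05

Mar 12, sell 794: 794/1107 × $10,366.00 → $7,435.05
Ending inventory (cost pool remaining) = $2,930.95
Check: goods available $10,366.00 = COGS $7,435.05 + ending $2,930.95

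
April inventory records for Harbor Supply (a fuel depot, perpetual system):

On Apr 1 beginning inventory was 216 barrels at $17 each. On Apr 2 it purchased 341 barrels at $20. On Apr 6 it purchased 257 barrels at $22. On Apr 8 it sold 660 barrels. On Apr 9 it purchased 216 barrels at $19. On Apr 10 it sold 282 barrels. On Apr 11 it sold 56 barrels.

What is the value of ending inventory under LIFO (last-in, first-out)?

Ending inventory = $544

Apr 8, 660 sold [LIFO — newest first]: 257 @ $22 + 341 @ $20 + 62 @ $17 = $13,528
Apr 10, 282 sold [LIFO — newest first]: 216 @ $19 + 66 @ $17 = $5,226
Apr 11, 56 sold [LIFO — newest first]: 56 @ $17 = $952
Total COGS = $13,528 + $5,226 + $952 = $19,706
Ending inventory: 32 @ $17 = $544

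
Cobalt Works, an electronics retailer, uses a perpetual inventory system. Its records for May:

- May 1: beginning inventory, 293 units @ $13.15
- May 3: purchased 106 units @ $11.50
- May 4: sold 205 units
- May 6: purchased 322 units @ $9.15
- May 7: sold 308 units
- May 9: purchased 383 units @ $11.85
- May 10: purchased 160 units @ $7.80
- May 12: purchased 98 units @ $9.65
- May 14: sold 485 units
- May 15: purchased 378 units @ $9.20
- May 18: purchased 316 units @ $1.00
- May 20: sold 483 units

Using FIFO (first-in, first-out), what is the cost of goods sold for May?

COGS = $15,845.30

May 4, 205 sold [FIFO — oldest first]: 205 @ $13.15 = $2,695.75
May 7, 308 sold [FIFO — oldest first]: 88 @ $13.15 + 106 @ $11.50 + 114 @ $9.15 = $3,419.30
May 14, 485 sold [FIFO — oldest first]: 208 @ $9.15 + 277 @ $11.85 = $5,185.65
May 20, 483 sold [FIFO — oldest first]: 106 @ $11.85 + 160 @ $7.80 + 98 @ $9.65 + 119 @ $9.20 = $4,544.60
Total COGS = $2,695.75 + $3,419.30 + $5,185.65 + $4,544.60 = $15,845.30
Ending inventory: 259 @ $9.20 + 316 @ $1.00 = $2,698.80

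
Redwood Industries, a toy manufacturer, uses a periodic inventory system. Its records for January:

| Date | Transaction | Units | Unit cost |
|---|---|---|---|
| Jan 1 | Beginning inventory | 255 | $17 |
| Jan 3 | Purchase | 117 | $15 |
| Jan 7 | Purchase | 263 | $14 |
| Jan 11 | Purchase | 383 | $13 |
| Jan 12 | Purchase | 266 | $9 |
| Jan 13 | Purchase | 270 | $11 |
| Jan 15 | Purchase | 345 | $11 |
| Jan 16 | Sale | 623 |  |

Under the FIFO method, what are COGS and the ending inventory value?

COGS = $9,604; ending inventory = $14,306

Jan 16, 623 sold [FIFO — oldest first]: 255 @ $17 + 117 @ $15 + 251 @ $14 = $9,604
Ending inventory: 12 @ $14 + 383 @ $13 + 266 @ $9 + 270 @ $11 + 345 @ $11 = $14,306
Check: goods available $23,910 = COGS $9,604 + ending $14,306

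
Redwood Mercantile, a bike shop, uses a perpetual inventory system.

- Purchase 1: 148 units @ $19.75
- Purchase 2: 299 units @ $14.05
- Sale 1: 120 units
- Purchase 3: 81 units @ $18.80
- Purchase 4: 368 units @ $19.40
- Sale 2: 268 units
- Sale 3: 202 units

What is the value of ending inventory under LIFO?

Sale 1 (120) [LIFO — newest first]: 120 @ $14.05 = $1,686.00
Sale 2 (268) [LIFO — newest first]: 268 @ $19.40 = $5,199.20
Sale 3 (202) [LIFO — newest first]: 100 @ $19.40 + 81 @ $18.80 + 21 @ $14.05 = $3,757.85
Total COGS = $1,686.00 + $5,199.20 + $3,757.85 = $10,643.05
Ending inventory: 148 @ $19.75 + 158 @ $14.05 = $5,142.90
Check: goods available $15,785.95 = COGS $10,643.05 + ending $5,142.90

Ending inventory = $5,142.90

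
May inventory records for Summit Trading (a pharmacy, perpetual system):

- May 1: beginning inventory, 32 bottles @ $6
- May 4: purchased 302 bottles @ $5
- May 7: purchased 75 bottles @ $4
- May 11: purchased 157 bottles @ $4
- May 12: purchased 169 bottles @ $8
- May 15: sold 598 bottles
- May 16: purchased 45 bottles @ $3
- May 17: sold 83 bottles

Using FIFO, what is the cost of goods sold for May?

COGS = $3,550

May 15, 598 sold [FIFO — oldest first]: 32 @ $6 + 302 @ $5 + 75 @ $4 + 157 @ $4 + 32 @ $8 = $2,886
May 17, 83 sold [FIFO — oldest first]: 83 @ $8 = $664
Total COGS = $2,886 + $664 = $3,550
Ending inventory: 54 @ $8 + 45 @ $3 = $567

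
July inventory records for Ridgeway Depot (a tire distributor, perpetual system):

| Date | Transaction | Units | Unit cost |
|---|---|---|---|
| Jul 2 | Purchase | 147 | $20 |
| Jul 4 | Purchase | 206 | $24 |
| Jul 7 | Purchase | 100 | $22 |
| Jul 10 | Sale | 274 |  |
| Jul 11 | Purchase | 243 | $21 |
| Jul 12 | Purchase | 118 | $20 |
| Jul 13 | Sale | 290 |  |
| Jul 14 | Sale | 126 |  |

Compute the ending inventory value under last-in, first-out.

Jul 10, 274 sold [LIFO — newest first]: 100 @ $22 + 174 @ $24 = $6,376
Jul 13, 290 sold [LIFO — newest first]: 118 @ $20 + 172 @ $21 = $5,972
Jul 14, 126 sold [LIFO — newest first]: 71 @ $21 + 32 @ $24 + 23 @ $20 = $2,719
Total COGS = $6,376 + $5,972 + $2,719 = $15,067
Ending inventory: 124 @ $20 = $2,480
Check: goods available $17,547 = COGS $15,067 + ending $2,480

Ending inventory = $2,480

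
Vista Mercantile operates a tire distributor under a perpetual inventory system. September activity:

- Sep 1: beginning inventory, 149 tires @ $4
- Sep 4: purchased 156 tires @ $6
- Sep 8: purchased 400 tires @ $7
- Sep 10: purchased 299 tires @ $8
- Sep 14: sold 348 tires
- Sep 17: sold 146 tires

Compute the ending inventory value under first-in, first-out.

Sep 14, 348 sold [FIFO — oldest first]: 149 @ $4 + 156 @ $6 + 43 @ $7 = $1,833
Sep 17, 146 sold [FIFO — oldest first]: 146 @ $7 = $1,022
Total COGS = $1,833 + $1,022 = $2,855
Ending inventory: 211 @ $7 + 299 @ $8 = $3,869

Ending inventory = $3,869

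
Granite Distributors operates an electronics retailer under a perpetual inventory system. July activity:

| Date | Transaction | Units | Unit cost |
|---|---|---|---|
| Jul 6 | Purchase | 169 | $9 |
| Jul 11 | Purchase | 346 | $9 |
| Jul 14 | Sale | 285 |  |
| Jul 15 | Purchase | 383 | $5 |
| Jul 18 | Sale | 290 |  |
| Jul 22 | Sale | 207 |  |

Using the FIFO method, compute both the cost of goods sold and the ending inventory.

Jul 14, 285 sold [FIFO — oldest first]: 169 @ $9 + 116 @ $9 = $2,565
Jul 18, 290 sold [FIFO — oldest first]: 230 @ $9 + 60 @ $5 = $2,370
Jul 22, 207 sold [FIFO — oldest first]: 207 @ $5 = $1,035
Total COGS = $2,565 + $2,370 + $1,035 = $5,970
Ending inventory: 116 @ $5 = $580

COGS = $5,970; ending inventory = $580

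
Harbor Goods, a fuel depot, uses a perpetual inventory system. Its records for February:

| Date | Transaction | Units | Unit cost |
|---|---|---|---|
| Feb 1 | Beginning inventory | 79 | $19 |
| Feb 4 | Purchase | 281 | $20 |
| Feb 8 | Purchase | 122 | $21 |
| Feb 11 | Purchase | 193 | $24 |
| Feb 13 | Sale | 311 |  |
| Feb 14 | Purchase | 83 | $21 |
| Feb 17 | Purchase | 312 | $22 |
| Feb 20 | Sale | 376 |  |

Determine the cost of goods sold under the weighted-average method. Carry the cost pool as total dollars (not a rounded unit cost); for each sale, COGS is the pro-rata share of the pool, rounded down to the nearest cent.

After Feb 1: 79 on hand, pool $1,501.00 (≈ $19.0000 each)
After Feb 4: 360 on hand, pool $7,121.00 (≈ $19.7806 each)
After Feb 8: 482 on hand, pool $9,683.00 (≈ $20.0892 each)
After Feb 11: 675 on hand, pool $14,315.00 (≈ $21.2074 each)
Feb 13, sell 311: 311/675 × $14,315.00 → $6,595.50
After Feb 14: 447 on hand, pool $9,462.50 (≈ $21.1689 each)
After Feb 17: 759 on hand, pool $16,326.50 (≈ $21.5105 each)
Feb 20, sell 376: 376/759 × $16,326.50 → $8,087.96
Total COGS = $6,595.50 + $8,087.96 = $14,683.46
Ending inventory (cost pool remaining) = $8,238.54

COGS = $14,683.46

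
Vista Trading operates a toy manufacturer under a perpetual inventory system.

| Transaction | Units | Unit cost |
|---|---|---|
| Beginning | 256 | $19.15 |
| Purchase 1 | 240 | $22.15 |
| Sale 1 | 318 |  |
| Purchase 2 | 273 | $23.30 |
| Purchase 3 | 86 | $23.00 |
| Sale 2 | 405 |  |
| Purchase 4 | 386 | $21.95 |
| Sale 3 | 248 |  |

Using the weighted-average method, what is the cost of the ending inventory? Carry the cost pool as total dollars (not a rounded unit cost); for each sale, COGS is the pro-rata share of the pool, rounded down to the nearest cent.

Ending inventory = $5,954.55

After Beginning: 256 on hand, pool $4,902.40 (≈ $19.1500 each)
After Purchase 1: 496 on hand, pool $10,218.40 (≈ $20.6016 each)
Sale 1, sell 318: 318/496 × $10,218.40 → $6,551.31
After Purchase 2: 451 on hand, pool $10,027.99 (≈ $22.2350 each)
After Purchase 3: 537 on hand, pool $12,005.99 (≈ $22.3575 each)
Sale 2, sell 405: 405/537 × $12,005.99 → $9,054.79
After Purchase 4: 518 on hand, pool $11,423.90 (≈ $22.0539 each)
Sale 3, sell 248: 248/518 × $11,423.90 → $5,469.35
Total COGS = $6,551.31 + $9,054.79 + $5,469.35 = $21,075.45
Ending inventory (cost pool remaining) = $5,954.55
Check: goods available $27,030.00 = COGS $21,075.45 + ending $5,954.55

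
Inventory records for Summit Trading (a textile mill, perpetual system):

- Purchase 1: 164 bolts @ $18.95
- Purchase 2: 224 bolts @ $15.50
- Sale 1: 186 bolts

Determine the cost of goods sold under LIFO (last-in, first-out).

Sale 1 (186) [LIFO — newest first]: 186 @ $15.50 = $2,883.00
Ending inventory: 164 @ $18.95 + 38 @ $15.50 = $3,696.80

COGS = $2,883.00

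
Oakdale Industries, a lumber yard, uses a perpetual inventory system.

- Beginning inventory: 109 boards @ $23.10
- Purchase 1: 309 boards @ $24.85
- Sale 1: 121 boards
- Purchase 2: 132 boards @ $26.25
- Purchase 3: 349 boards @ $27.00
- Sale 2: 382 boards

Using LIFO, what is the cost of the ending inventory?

Ending inventory = $9,788.45

Sale 1 (121) [LIFO — newest first]: 121 @ $24.85 = $3,006.85
Sale 2 (382) [LIFO — newest first]: 349 @ $27.00 + 33 @ $26.25 = $10,289.25
Total COGS = $3,006.85 + $10,289.25 = $13,296.10
Ending inventory: 109 @ $23.10 + 188 @ $24.85 + 99 @ $26.25 = $9,788.45
Check: goods available $23,084.55 = COGS $13,296.10 + ending $9,788.45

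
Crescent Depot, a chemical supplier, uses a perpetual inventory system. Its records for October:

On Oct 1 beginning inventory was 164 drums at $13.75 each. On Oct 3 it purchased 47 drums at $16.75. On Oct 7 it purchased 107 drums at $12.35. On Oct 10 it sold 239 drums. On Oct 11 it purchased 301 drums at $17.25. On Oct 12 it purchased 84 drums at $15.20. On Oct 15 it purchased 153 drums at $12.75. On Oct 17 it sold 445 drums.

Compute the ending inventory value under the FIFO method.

Oct 10, 239 sold [FIFO — oldest first]: 164 @ $13.75 + 47 @ $16.75 + 28 @ $12.35 = $3,388.05
Oct 17, 445 sold [FIFO — oldest first]: 79 @ $12.35 + 301 @ $17.25 + 65 @ $15.20 = $7,155.90
Total COGS = $3,388.05 + $7,155.90 = $10,543.95
Ending inventory: 19 @ $15.20 + 153 @ $12.75 = $2,239.55

Ending inventory = $2,239.55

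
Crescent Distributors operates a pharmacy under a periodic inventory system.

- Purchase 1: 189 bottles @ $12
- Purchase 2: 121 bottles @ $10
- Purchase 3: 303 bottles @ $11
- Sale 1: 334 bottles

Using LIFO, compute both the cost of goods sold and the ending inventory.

COGS = $3,643; ending inventory = $3,168

Sale 1 (334) [LIFO — newest first]: 303 @ $11 + 31 @ $10 = $3,643
Ending inventory: 189 @ $12 + 90 @ $10 = $3,168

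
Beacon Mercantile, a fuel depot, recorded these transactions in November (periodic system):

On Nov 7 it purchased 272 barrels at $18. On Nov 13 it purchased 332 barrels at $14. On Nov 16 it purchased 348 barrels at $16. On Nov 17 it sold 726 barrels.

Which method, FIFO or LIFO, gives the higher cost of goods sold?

FIFO

FIFO COGS: 272 @ $18 + 332 @ $14 + 122 @ $16 = $11,496
LIFO COGS: 348 @ $16 + 332 @ $14 + 46 @ $18 = $11,044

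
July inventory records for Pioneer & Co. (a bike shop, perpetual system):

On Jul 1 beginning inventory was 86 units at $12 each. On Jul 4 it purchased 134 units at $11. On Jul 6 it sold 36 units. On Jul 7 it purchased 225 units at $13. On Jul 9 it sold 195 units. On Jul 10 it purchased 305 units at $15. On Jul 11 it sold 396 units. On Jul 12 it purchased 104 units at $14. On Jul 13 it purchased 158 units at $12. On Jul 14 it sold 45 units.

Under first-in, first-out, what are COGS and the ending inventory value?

COGS = $8,836; ending inventory = $4,522

Jul 6, 36 sold [FIFO — oldest first]: 36 @ $12 = $432
Jul 9, 195 sold [FIFO — oldest first]: 50 @ $12 + 134 @ $11 + 11 @ $13 = $2,217
Jul 11, 396 sold [FIFO — oldest first]: 214 @ $13 + 182 @ $15 = $5,512
Jul 14, 45 sold [FIFO — oldest first]: 45 @ $15 = $675
Total COGS = $432 + $2,217 + $5,512 + $675 = $8,836
Ending inventory: 78 @ $15 + 104 @ $14 + 158 @ $12 = $4,522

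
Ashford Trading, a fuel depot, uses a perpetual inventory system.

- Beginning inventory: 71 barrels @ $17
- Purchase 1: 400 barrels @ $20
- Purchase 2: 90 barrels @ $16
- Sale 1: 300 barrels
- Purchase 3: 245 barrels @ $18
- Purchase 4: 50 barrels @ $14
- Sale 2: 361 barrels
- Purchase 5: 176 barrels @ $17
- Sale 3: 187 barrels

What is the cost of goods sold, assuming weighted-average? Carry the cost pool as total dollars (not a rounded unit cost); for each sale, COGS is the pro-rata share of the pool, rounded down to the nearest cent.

After Beginning: 71 on hand, pool $1,207.00 (≈ $17.0000 each)
After Purchase 1: 471 on hand, pool $9,207.00 (≈ $19.5478 each)
After Purchase 2: 561 on hand, pool $10,647.00 (≈ $18.9786 each)
Sale 1, sell 300: 300/561 × $10,647.00 → $5,693.58
After Purchase 3: 506 on hand, pool $9,363.42 (≈ $18.5048 each)
After Purchase 4: 556 on hand, pool $10,063.42 (≈ $18.0997 each)
Sale 2, sell 361: 361/556 × $10,063.42 → $6,533.98
After Purchase 5: 371 on hand, pool $6,521.44 (≈ $17.5780 each)
Sale 3, sell 187: 187/371 × $6,521.44 → $3,287.08
Total COGS = $5,693.58 + $6,533.98 + $3,287.08 = $15,514.64
Ending inventory (cost pool remaining) = $3,234.36

COGS = $15,514.64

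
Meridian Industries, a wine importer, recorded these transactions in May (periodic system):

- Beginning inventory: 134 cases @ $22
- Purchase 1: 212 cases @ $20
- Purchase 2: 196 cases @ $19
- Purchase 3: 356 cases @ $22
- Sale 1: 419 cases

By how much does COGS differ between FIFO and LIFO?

$454

FIFO COGS: 134 @ $22 + 212 @ $20 + 73 @ $19 = $8,575
LIFO COGS: 356 @ $22 + 63 @ $19 = $9,029
Difference = |$8,575 − $9,029| = $454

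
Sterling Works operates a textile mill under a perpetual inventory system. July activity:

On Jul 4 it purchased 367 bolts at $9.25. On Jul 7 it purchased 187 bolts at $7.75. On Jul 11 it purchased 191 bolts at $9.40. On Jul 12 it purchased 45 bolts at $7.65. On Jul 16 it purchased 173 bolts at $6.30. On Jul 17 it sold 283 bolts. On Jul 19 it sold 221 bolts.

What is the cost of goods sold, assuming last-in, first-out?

COGS = $3,965.80

Jul 17, 283 sold [LIFO — newest first]: 173 @ $6.30 + 45 @ $7.65 + 65 @ $9.40 = $2,045.15
Jul 19, 221 sold [LIFO — newest first]: 126 @ $9.40 + 95 @ $7.75 = $1,920.65
Total COGS = $2,045.15 + $1,920.65 = $3,965.80
Ending inventory: 367 @ $9.25 + 92 @ $7.75 = $4,107.75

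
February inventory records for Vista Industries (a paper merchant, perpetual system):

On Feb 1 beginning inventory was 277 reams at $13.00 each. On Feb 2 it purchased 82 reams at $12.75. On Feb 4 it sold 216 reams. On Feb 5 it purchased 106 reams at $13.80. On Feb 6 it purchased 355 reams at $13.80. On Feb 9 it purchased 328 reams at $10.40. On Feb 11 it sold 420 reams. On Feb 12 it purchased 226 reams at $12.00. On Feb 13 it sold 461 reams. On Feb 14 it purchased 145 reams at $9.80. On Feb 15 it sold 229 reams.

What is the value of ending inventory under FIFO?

Feb 4, 216 sold [FIFO — oldest first]: 216 @ $13.00 = $2,808.00
Feb 11, 420 sold [FIFO — oldest first]: 61 @ $13.00 + 82 @ $12.75 + 106 @ $13.80 + 171 @ $13.80 = $5,661.10
Feb 13, 461 sold [FIFO — oldest first]: 184 @ $13.80 + 277 @ $10.40 = $5,420.00
Feb 15, 229 sold [FIFO — oldest first]: 51 @ $10.40 + 178 @ $12.00 = $2,666.40
Total COGS = $2,808.00 + $5,661.10 + $5,420.00 + $2,666.40 = $16,555.50
Ending inventory: 48 @ $12.00 + 145 @ $9.80 = $1,997.00

Ending inventory = $1,997.00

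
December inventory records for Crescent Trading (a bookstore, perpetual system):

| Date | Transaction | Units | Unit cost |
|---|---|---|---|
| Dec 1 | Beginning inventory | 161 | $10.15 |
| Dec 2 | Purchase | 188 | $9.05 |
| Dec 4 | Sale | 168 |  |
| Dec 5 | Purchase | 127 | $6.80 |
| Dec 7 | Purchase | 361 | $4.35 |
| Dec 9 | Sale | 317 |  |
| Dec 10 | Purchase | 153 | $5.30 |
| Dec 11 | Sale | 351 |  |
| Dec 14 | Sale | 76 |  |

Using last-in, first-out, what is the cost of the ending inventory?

Dec 4, 168 sold [LIFO — newest first]: 168 @ $9.05 = $1,520.40
Dec 9, 317 sold [LIFO — newest first]: 317 @ $4.35 = $1,378.95
Dec 11, 351 sold [LIFO — newest first]: 153 @ $5.30 + 44 @ $4.35 + 127 @ $6.80 + 20 @ $9.05 + 7 @ $10.15 = $2,117.95
Dec 14, 76 sold [LIFO — newest first]: 76 @ $10.15 = $771.40
Total COGS = $1,520.40 + $1,378.95 + $2,117.95 + $771.40 = $5,788.70
Ending inventory: 78 @ $10.15 = $791.70
Check: goods available $6,580.40 = COGS $5,788.70 + ending $791.70

Ending inventory = $791.70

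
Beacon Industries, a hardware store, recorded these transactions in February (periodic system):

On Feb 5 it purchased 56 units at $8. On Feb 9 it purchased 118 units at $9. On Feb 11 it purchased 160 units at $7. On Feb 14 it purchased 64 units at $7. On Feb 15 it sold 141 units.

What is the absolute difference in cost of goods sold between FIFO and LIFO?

$226

FIFO COGS: 56 @ $8 + 85 @ $9 = $1,213
LIFO COGS: 64 @ $7 + 77 @ $7 = $987
Difference = |$1,213 − $987| = $226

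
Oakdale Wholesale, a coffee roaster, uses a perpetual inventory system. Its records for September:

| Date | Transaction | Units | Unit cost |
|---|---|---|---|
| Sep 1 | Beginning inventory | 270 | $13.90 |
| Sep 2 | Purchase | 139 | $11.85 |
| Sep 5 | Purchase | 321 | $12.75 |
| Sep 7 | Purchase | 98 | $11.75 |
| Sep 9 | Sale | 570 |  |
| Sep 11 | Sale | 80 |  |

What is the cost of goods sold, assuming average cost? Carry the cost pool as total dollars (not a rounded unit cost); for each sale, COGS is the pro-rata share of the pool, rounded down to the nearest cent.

After Sep 1: 270 on hand, pool $3,753.00 (≈ $13.9000 each)
After Sep 2: 409 on hand, pool $5,400.15 (≈ $13.2033 each)
After Sep 5: 730 on hand, pool $9,492.90 (≈ $13.0040 each)
After Sep 7: 828 on hand, pool $10,644.40 (≈ $12.8556 each)
Sep 9, sell 570: 570/828 × $10,644.40 → $7,327.66
Sep 11, sell 80: 80/258 × $3,316.74 → $1,028.44
Total COGS = $7,327.66 + $1,028.44 = $8,356.10
Ending inventory (cost pool remaining) = $2,288.30

COGS = $8,356.10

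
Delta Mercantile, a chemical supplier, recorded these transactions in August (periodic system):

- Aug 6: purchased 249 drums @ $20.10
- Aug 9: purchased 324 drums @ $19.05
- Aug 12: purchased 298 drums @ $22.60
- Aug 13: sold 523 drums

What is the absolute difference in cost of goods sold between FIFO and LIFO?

FIFO COGS: 249 @ $20.10 + 274 @ $19.05 = $10,224.60
LIFO COGS: 298 @ $22.60 + 225 @ $19.05 = $11,021.05
Difference = |$10,224.60 − $11,021.05| = $796.45

$796.45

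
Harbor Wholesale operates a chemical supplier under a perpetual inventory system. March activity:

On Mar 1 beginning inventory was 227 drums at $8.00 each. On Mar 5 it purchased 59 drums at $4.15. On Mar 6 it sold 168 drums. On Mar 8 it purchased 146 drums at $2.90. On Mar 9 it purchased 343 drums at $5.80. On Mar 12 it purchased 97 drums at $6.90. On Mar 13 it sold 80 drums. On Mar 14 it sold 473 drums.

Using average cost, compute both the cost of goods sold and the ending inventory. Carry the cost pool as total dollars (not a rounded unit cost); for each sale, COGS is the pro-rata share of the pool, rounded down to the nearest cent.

After Mar 1: 227 on hand, pool $1,816.00 (≈ $8.0000 each)
After Mar 5: 286 on hand, pool $2,060.85 (≈ $7.2058 each)
Mar 6, sell 168: 168/286 × $2,060.85 → $1,210.56
After Mar 8: 264 on hand, pool $1,273.69 (≈ $4.8246 each)
After Mar 9: 607 on hand, pool $3,263.09 (≈ $5.3758 each)
After Mar 12: 704 on hand, pool $3,932.39 (≈ $5.5858 each)
Mar 13, sell 80: 80/704 × $3,932.39 → $446.86
Mar 14, sell 473: 473/624 × $3,485.53 → $2,642.07
Total COGS = $1,210.56 + $446.86 + $2,642.07 = $4,299.49
Ending inventory (cost pool remaining) = $843.46
Check: goods available $5,142.95 = COGS $4,299.49 + ending $843.46

COGS = $4,299.49; ending inventory = $843.46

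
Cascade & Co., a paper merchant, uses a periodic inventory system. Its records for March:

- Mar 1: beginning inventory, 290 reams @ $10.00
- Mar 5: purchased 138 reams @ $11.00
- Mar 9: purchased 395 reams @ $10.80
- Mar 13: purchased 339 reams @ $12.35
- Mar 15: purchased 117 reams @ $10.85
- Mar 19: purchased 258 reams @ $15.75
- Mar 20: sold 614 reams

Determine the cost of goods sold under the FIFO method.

Mar 20, 614 sold [FIFO — oldest first]: 290 @ $10.00 + 138 @ $11.00 + 186 @ $10.80 = $6,426.80
Ending inventory: 209 @ $10.80 + 339 @ $12.35 + 117 @ $10.85 + 258 @ $15.75 = $11,776.80

COGS = $6,426.80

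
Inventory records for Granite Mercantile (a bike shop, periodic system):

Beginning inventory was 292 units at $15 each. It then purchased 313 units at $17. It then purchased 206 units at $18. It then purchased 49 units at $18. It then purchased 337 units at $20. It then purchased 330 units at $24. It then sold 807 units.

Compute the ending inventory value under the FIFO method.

Ending inventory = $15,614

Sale 1 (807) [FIFO — oldest first]: 292 @ $15 + 313 @ $17 + 202 @ $18 = $13,337
Ending inventory: 4 @ $18 + 49 @ $18 + 337 @ $20 + 330 @ $24 = $15,614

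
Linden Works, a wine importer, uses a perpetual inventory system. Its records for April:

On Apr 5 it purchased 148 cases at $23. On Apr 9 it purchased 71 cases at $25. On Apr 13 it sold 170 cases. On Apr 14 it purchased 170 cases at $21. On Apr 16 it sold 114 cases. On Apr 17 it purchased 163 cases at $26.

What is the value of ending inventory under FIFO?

Apr 13, 170 sold [FIFO — oldest first]: 148 @ $23 + 22 @ $25 = $3,954
Apr 16, 114 sold [FIFO — oldest first]: 49 @ $25 + 65 @ $21 = $2,590
Total COGS = $3,954 + $2,590 = $6,544
Ending inventory: 105 @ $21 + 163 @ $26 = $6,443

Ending inventory = $6,443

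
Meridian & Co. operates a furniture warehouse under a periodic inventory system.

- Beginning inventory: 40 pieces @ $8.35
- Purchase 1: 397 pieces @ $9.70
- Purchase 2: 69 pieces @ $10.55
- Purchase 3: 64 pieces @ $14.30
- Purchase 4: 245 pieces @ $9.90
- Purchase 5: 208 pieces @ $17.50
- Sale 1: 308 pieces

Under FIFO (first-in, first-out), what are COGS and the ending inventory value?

COGS = $2,933.60; ending inventory = $8,959.95

Sale 1 (308) [FIFO — oldest first]: 40 @ $8.35 + 268 @ $9.70 = $2,933.60
Ending inventory: 129 @ $9.70 + 69 @ $10.55 + 64 @ $14.30 + 245 @ $9.90 + 208 @ $17.50 = $8,959.95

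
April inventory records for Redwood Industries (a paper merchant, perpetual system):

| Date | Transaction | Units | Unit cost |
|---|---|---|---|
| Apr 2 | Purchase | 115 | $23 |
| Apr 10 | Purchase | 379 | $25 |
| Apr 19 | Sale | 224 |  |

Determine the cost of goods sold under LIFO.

COGS = $5,600

Apr 19, 224 sold [LIFO — newest first]: 224 @ $25 = $5,600
Ending inventory: 115 @ $23 + 155 @ $25 = $6,520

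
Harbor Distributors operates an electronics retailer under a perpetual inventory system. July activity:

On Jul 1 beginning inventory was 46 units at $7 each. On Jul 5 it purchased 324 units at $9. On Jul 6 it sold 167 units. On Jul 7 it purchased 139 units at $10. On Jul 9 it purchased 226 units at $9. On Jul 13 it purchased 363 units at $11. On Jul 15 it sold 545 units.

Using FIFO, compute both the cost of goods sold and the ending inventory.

Jul 6, 167 sold [FIFO — oldest first]: 46 @ $7 + 121 @ $9 = $1,411
Jul 15, 545 sold [FIFO — oldest first]: 203 @ $9 + 139 @ $10 + 203 @ $9 = $5,044
Total COGS = $1,411 + $5,044 = $6,455
Ending inventory: 23 @ $9 + 363 @ $11 = $4,200

COGS = $6,455; ending inventory = $4,200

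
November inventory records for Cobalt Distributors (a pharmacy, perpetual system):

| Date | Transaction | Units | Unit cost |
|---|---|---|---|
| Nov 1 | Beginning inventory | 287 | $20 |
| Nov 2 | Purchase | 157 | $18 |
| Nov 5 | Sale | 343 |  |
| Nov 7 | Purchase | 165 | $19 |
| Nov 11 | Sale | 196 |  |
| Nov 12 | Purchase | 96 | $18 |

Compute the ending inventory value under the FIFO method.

Ending inventory = $3,058

Nov 5, 343 sold [FIFO — oldest first]: 287 @ $20 + 56 @ $18 = $6,748
Nov 11, 196 sold [FIFO — oldest first]: 101 @ $18 + 95 @ $19 = $3,623
Total COGS = $6,748 + $3,623 = $10,371
Ending inventory: 70 @ $19 + 96 @ $18 = $3,058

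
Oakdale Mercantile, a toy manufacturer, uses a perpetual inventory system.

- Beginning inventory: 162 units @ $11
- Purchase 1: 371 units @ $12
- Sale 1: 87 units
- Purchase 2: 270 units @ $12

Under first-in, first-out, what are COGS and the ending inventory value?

Sale 1 (87) [FIFO — oldest first]: 87 @ $11 = $957
Ending inventory: 75 @ $11 + 371 @ $12 + 270 @ $12 = $8,517

COGS = $957; ending inventory = $8,517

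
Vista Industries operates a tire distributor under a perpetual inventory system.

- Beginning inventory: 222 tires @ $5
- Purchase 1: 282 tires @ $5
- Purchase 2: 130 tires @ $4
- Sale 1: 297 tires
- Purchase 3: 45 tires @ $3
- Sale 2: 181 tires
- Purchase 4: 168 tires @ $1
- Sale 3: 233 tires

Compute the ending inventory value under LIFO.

Ending inventory = $680

Sale 1 (297) [LIFO — newest first]: 130 @ $4 + 167 @ $5 = $1,355
Sale 2 (181) [LIFO — newest first]: 45 @ $3 + 115 @ $5 + 21 @ $5 = $815
Sale 3 (233) [LIFO — newest first]: 168 @ $1 + 65 @ $5 = $493
Total COGS = $1,355 + $815 + $493 = $2,663
Ending inventory: 136 @ $5 = $680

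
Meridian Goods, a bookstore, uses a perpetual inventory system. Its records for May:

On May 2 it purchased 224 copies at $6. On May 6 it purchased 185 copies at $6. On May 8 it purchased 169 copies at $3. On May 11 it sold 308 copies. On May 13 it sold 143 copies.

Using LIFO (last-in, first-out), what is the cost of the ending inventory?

Ending inventory = $762

May 11, 308 sold [LIFO — newest first]: 169 @ $3 + 139 @ $6 = $1,341
May 13, 143 sold [LIFO — newest first]: 46 @ $6 + 97 @ $6 = $858
Total COGS = $1,341 + $858 = $2,199
Ending inventory: 127 @ $6 = $762
Check: goods available $2,961 = COGS $2,199 + ending $762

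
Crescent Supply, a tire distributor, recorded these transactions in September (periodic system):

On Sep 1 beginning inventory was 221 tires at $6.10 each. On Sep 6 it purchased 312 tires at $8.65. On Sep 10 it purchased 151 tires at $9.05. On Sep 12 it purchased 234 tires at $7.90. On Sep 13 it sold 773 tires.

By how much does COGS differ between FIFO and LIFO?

$261.00

FIFO COGS: 221 @ $6.10 + 312 @ $8.65 + 151 @ $9.05 + 89 @ $7.90 = $6,116.55
LIFO COGS: 234 @ $7.90 + 151 @ $9.05 + 312 @ $8.65 + 76 @ $6.10 = $6,377.55
Difference = |$6,116.55 − $6,377.55| = $261.00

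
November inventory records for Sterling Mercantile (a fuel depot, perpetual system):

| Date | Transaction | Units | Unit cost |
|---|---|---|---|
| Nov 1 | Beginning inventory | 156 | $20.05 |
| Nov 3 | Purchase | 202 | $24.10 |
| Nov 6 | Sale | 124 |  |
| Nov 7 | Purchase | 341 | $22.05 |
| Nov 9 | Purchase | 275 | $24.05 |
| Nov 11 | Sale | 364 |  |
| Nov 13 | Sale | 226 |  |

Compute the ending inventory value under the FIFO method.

Nov 6, 124 sold [FIFO — oldest first]: 124 @ $20.05 = $2,486.20
Nov 11, 364 sold [FIFO — oldest first]: 32 @ $20.05 + 202 @ $24.10 + 130 @ $22.05 = $8,376.30
Nov 13, 226 sold [FIFO — oldest first]: 211 @ $22.05 + 15 @ $24.05 = $5,013.30
Total COGS = $2,486.20 + $8,376.30 + $5,013.30 = $15,875.80
Ending inventory: 260 @ $24.05 = $6,253.00

Ending inventory = $6,253.00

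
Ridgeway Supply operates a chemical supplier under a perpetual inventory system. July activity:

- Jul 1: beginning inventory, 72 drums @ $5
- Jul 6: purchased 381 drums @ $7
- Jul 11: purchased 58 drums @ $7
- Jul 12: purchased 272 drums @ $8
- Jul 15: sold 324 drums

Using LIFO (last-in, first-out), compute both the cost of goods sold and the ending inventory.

COGS = $2,540; ending inventory = $3,069

Jul 15, 324 sold [LIFO — newest first]: 272 @ $8 + 52 @ $7 = $2,540
Ending inventory: 72 @ $5 + 381 @ $7 + 6 @ $7 = $3,069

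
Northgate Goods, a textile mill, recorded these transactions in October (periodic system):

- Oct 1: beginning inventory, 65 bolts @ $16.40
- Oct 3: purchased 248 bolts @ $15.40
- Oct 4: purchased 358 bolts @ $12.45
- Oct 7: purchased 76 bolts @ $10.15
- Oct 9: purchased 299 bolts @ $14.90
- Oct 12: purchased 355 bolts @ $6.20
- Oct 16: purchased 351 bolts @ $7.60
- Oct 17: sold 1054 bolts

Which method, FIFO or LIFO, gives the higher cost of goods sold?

FIFO

FIFO COGS: 65 @ $16.40 + 248 @ $15.40 + 358 @ $12.45 + 76 @ $10.15 + 299 @ $14.90 + 8 @ $6.20 = $14,618.40
LIFO COGS: 351 @ $7.60 + 355 @ $6.20 + 299 @ $14.90 + 49 @ $10.15 = $9,821.05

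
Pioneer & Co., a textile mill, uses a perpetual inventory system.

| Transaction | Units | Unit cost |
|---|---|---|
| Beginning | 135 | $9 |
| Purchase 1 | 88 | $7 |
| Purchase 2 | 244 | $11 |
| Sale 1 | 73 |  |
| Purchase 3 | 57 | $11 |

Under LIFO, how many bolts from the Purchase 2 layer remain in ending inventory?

Sale 1 (73) [LIFO — newest first]: 73 @ $11 = $803
Ending inventory: 135 @ $9 + 88 @ $7 + 171 @ $11 + 57 @ $11 = $4,339

171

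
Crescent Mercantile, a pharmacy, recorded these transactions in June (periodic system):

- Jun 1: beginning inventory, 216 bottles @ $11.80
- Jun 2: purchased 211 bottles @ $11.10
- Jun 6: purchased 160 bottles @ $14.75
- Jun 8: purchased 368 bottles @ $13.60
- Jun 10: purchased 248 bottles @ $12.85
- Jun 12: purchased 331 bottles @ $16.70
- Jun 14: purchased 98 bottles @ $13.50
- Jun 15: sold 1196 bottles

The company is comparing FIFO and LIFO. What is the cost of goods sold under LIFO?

FIFO COGS: 216 @ $11.80 + 211 @ $11.10 + 160 @ $14.75 + 368 @ $13.60 + 241 @ $12.85 = $15,352.55
LIFO COGS: 98 @ $13.50 + 331 @ $16.70 + 248 @ $12.85 + 368 @ $13.60 + 151 @ $14.75 = $17,269.55

COGS = $17,269.55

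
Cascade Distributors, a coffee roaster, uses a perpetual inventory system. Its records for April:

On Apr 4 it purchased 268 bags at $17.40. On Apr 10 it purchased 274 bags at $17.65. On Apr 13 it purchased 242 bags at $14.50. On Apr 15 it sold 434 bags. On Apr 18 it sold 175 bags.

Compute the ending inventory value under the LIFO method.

Ending inventory = $3,045.00

Apr 15, 434 sold [LIFO — newest first]: 242 @ $14.50 + 192 @ $17.65 = $6,897.80
Apr 18, 175 sold [LIFO — newest first]: 82 @ $17.65 + 93 @ $17.40 = $3,065.50
Total COGS = $6,897.80 + $3,065.50 = $9,963.30
Ending inventory: 175 @ $17.40 = $3,045.00
Check: goods available $13,008.30 = COGS $9,963.30 + ending $3,045.00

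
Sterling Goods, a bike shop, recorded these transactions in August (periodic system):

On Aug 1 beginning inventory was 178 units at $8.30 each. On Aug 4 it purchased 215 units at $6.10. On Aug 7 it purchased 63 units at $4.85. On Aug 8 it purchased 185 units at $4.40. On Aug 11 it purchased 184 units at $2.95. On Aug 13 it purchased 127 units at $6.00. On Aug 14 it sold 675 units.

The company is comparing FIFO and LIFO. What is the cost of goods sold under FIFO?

FIFO COGS: 178 @ $8.30 + 215 @ $6.10 + 63 @ $4.85 + 185 @ $4.40 + 34 @ $2.95 = $4,008.75
LIFO COGS: 127 @ $6.00 + 184 @ $2.95 + 185 @ $4.40 + 63 @ $4.85 + 116 @ $6.10 = $3,131.95

COGS = $4,008.75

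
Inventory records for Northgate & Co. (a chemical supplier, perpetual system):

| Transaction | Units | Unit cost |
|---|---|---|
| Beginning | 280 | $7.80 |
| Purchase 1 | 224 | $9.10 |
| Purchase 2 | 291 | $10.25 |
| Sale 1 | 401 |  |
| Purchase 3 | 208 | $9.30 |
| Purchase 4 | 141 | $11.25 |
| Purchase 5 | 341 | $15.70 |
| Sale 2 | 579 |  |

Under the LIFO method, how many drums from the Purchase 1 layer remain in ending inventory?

114

Sale 1 (401) [LIFO — newest first]: 291 @ $10.25 + 110 @ $9.10 = $3,983.75
Sale 2 (579) [LIFO — newest first]: 341 @ $15.70 + 141 @ $11.25 + 97 @ $9.30 = $7,842.05
Total COGS = $3,983.75 + $7,842.05 = $11,825.80
Ending inventory: 280 @ $7.80 + 114 @ $9.10 + 111 @ $9.30 = $4,253.70
Check: goods available $16,079.50 = COGS $11,825.80 + ending $4,253.70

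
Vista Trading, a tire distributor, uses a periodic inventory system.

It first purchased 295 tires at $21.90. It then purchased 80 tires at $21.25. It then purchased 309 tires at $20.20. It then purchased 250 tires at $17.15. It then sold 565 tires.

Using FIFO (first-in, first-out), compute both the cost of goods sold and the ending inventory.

COGS = $11,998.50; ending inventory = $6,691.30

Sale 1 (565) [FIFO — oldest first]: 295 @ $21.90 + 80 @ $21.25 + 190 @ $20.20 = $11,998.50
Ending inventory: 119 @ $20.20 + 250 @ $17.15 = $6,691.30
Check: goods available $18,689.80 = COGS $11,998.50 + ending $6,691.30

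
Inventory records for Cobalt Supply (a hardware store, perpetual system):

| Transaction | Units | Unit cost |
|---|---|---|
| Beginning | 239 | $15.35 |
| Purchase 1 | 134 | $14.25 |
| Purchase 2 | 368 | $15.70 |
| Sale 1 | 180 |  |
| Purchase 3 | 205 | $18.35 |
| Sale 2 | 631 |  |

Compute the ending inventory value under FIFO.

Sale 1 (180) [FIFO — oldest first]: 180 @ $15.35 = $2,763.00
Sale 2 (631) [FIFO — oldest first]: 59 @ $15.35 + 134 @ $14.25 + 368 @ $15.70 + 70 @ $18.35 = $9,877.25
Total COGS = $2,763.00 + $9,877.25 = $12,640.25
Ending inventory: 135 @ $18.35 = $2,477.25

Ending inventory = $2,477.25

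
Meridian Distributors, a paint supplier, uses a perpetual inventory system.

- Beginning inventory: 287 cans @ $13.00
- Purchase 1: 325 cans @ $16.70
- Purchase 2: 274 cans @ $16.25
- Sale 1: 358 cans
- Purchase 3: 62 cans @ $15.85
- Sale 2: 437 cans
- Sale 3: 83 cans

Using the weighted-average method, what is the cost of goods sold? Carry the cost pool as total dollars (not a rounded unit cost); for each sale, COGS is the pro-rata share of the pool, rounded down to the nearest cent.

After Beginning: 287 on hand, pool $3,731.00 (≈ $13.0000 each)
After Purchase 1: 612 on hand, pool $9,158.50 (≈ $14.9649 each)
After Purchase 2: 886 on hand, pool $13,611.00 (≈ $15.3623 each)
Sale 1, sell 358: 358/886 × $13,611.00 → $5,499.70
After Purchase 3: 590 on hand, pool $9,094.00 (≈ $15.4136 each)
Sale 2, sell 437: 437/590 × $9,094.00 → $6,735.72
Sale 3, sell 83: 83/153 × $2,358.28 → $1,279.32
Total COGS = $5,499.70 + $6,735.72 + $1,279.32 = $13,514.74
Ending inventory (cost pool remaining) = $1,078.96
Check: goods available $14,593.70 = COGS $13,514.74 + ending $1,078.96

COGS = $13,514.74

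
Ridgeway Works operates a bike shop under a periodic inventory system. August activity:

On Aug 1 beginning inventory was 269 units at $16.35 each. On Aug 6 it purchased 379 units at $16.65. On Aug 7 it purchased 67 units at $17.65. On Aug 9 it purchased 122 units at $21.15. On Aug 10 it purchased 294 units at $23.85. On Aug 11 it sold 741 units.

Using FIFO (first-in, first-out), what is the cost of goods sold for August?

Aug 11, 741 sold [FIFO — oldest first]: 269 @ $16.35 + 379 @ $16.65 + 67 @ $17.65 + 26 @ $21.15 = $12,440.95
Ending inventory: 96 @ $21.15 + 294 @ $23.85 = $9,042.30
Check: goods available $21,483.25 = COGS $12,440.95 + ending $9,042.30

COGS = $12,440.95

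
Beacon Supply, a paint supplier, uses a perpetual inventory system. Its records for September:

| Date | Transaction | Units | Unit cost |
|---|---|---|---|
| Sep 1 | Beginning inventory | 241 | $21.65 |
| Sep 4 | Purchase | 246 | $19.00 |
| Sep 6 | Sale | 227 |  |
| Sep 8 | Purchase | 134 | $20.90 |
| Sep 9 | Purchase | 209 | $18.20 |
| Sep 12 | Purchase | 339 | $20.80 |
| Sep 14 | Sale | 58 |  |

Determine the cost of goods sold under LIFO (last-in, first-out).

Sep 6, 227 sold [LIFO — newest first]: 227 @ $19.00 = $4,313.00
Sep 14, 58 sold [LIFO — newest first]: 58 @ $20.80 = $1,206.40
Total COGS = $4,313.00 + $1,206.40 = $5,519.40
Ending inventory: 241 @ $21.65 + 19 @ $19.00 + 134 @ $20.90 + 209 @ $18.20 + 281 @ $20.80 = $18,027.85

COGS = $5,519.40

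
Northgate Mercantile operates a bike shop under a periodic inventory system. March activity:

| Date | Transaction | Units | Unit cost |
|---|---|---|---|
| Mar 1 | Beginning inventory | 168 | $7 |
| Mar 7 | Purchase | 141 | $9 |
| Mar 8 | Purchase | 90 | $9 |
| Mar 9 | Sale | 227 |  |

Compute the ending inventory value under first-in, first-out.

Mar 9, 227 sold [FIFO — oldest first]: 168 @ $7 + 59 @ $9 = $1,707
Ending inventory: 82 @ $9 + 90 @ $9 = $1,548

Ending inventory = $1,548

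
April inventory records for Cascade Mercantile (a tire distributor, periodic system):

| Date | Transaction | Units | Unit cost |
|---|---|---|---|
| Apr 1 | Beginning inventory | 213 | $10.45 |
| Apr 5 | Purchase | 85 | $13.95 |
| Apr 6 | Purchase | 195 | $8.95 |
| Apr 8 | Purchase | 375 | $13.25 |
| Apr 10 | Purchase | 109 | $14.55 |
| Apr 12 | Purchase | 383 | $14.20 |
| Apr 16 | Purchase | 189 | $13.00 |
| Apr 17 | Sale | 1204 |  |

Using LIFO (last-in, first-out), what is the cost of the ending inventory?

Ending inventory = $3,832.25

Apr 17, 1204 sold [LIFO — newest first]: 189 @ $13.00 + 383 @ $14.20 + 109 @ $14.55 + 375 @ $13.25 + 148 @ $8.95 = $15,774.90
Ending inventory: 213 @ $10.45 + 85 @ $13.95 + 47 @ $8.95 = $3,832.25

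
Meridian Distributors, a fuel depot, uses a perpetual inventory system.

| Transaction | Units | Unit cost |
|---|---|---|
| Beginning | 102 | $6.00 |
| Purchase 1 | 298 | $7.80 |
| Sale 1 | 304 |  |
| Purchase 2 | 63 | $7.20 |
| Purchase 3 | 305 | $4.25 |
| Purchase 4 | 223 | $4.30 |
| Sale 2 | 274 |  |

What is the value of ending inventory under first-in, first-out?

Sale 1 (304) [FIFO — oldest first]: 102 @ $6.00 + 202 @ $7.80 = $2,187.60
Sale 2 (274) [FIFO — oldest first]: 96 @ $7.80 + 63 @ $7.20 + 115 @ $4.25 = $1,691.15
Total COGS = $2,187.60 + $1,691.15 = $3,878.75
Ending inventory: 190 @ $4.25 + 223 @ $4.30 = $1,766.40

Ending inventory = $1,766.40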